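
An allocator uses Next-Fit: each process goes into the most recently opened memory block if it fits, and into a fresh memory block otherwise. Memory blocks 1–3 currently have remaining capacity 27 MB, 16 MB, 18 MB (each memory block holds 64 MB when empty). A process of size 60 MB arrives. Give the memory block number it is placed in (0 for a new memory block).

Next-Fit only looks at memory block 3, which has 18 MB free.
60 MB does not fit, so a new memory block is opened.

0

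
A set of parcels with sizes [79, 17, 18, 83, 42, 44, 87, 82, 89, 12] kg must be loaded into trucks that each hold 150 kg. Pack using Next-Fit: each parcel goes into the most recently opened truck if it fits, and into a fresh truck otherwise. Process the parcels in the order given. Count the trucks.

5

79 kg → truck 1 (remaining 71 kg)
17 kg → truck 1 (remaining 54 kg)
18 kg → truck 1 (remaining 36 kg)
83 kg → truck 2 (remaining 67 kg)
42 kg → truck 2 (remaining 25 kg)
44 kg → truck 3 (remaining 106 kg)
87 kg → truck 3 (remaining 19 kg)
82 kg → truck 4 (remaining 68 kg)
89 kg → truck 5 (remaining 61 kg)
12 kg → truck 5 (remaining 49 kg)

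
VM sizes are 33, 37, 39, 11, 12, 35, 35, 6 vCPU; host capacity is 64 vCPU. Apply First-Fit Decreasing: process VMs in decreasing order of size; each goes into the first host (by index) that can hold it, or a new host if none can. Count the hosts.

Sorted descending: 39, 37, 35, 35, 33, 12, 11, 6.
Put 39 vCPU in host 1; 25 vCPU remain.
Put 37 vCPU in host 2; 27 vCPU remain.
Put 35 vCPU in host 3; 29 vCPU remain.
Put 35 vCPU in host 4; 29 vCPU remain.
Put 33 vCPU in host 5; 31 vCPU remain.
Put 12 vCPU in host 1; 13 vCPU remain.
Put 11 vCPU in host 1; 2 vCPU remain.
Put 6 vCPU in host 2; 21 vCPU remain.

5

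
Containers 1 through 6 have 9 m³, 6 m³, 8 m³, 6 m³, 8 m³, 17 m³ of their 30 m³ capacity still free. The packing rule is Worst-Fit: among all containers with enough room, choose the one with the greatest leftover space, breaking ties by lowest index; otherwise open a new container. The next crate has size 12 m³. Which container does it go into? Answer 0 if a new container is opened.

Containers with room: container 6 (17 m³).
Most room is container 6 with 17 m³ free.

6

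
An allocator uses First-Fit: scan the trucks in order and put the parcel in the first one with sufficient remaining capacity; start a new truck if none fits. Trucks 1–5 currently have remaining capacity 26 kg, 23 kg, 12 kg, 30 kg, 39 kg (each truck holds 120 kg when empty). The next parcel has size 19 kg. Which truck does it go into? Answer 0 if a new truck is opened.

1

Trucks with room: truck 1 (26 kg), truck 2 (23 kg), truck 4 (30 kg), truck 5 (39 kg).
The first with room is truck 1.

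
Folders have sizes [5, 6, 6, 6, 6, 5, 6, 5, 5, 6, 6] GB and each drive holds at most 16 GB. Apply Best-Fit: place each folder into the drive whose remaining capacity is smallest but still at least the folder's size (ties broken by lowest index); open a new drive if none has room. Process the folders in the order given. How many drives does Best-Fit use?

5

drive 1: place 5 GB, 11 GB left
drive 1: place 6 GB, 5 GB left
drive 2: place 6 GB, 10 GB left
drive 2: place 6 GB, 4 GB left
drive 3: place 6 GB, 10 GB left
drive 1: place 5 GB, 0 GB left
drive 3: place 6 GB, 4 GB left
drive 4: place 5 GB, 11 GB left
drive 4: place 5 GB, 6 GB left
drive 4: place 6 GB, 0 GB left
drive 5: place 6 GB, 10 GB left
Final drives: [5,6,5] [6,6] [6,6] [5,5,6] [6].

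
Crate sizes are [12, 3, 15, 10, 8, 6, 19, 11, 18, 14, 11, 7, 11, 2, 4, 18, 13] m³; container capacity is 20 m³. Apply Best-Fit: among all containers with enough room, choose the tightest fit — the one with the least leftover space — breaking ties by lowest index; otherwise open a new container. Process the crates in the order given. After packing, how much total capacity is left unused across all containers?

Put 12 m³ in container 1; 8 m³ remain.
Put 3 m³ in container 1; 5 m³ remain.
Put 15 m³ in container 2; 5 m³ remain.
Put 10 m³ in container 3; 10 m³ remain.
Put 8 m³ in container 3; 2 m³ remain.
Put 6 m³ in container 4; 14 m³ remain.
Put 19 m³ in container 5; 1 m³ remain.
Put 11 m³ in container 4; 3 m³ remain.
Put 18 m³ in container 6; 2 m³ remain.
Put 14 m³ in container 7; 6 m³ remain.
Put 11 m³ in container 8; 9 m³ remain.
Put 7 m³ in container 8; 2 m³ remain.
Put 11 m³ in container 9; 9 m³ remain.
Put 2 m³ in container 3; 0 m³ remain.
Put 4 m³ in container 1; 1 m³ remain.
Put 18 m³ in container 10; 2 m³ remain.
Put 13 m³ in container 11; 7 m³ remain.
11 containers × 20 m³ = 220 m³; used 182 m³; unused 38 m³.

38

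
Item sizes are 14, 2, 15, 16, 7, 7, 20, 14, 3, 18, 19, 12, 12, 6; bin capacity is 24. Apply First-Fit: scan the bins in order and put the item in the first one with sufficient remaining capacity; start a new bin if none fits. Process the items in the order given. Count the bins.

14 → bin 1 (remaining 10)
2 → bin 1 (remaining 8)
15 → bin 2 (remaining 9)
16 → bin 3 (remaining 8)
7 → bin 1 (remaining 1)
7 → bin 2 (remaining 2)
20 → bin 4 (remaining 4)
14 → bin 5 (remaining 10)
3 → bin 3 (remaining 5)
18 → bin 6 (remaining 6)
19 → bin 7 (remaining 5)
12 → bin 8 (remaining 12)
12 → bin 8 (remaining 0)
6 → bin 5 (remaining 4)
Final bins: [14,2,7] [15,7] [16,3] [20] [14,6] [18] [19] [12,12].

8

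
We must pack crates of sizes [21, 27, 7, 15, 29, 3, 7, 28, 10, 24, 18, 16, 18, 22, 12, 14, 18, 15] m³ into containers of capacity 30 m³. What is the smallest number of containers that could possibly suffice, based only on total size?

11

Total size = 21 + 27 + 7 + 15 + 29 + 3 + 7 + 28 + 10 + 24 + 18 + 16 + 18 + 22 + 12 + 14 + 18 + 15 = 304 m³.
⌈304 / 30⌉ = 11.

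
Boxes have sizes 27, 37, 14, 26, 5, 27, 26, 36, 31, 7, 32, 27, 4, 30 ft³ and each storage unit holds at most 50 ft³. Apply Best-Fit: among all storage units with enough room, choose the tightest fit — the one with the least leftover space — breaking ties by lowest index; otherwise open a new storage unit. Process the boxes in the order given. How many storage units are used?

27 ft³ → storage unit 1 (remaining 23 ft³)
37 ft³ → storage unit 2 (remaining 13 ft³)
14 ft³ → storage unit 1 (remaining 9 ft³)
26 ft³ → storage unit 3 (remaining 24 ft³)
5 ft³ → storage unit 1 (remaining 4 ft³)
27 ft³ → storage unit 4 (remaining 23 ft³)
26 ft³ → storage unit 5 (remaining 24 ft³)
36 ft³ → storage unit 6 (remaining 14 ft³)
31 ft³ → storage unit 7 (remaining 19 ft³)
7 ft³ → storage unit 2 (remaining 6 ft³)
32 ft³ → storage unit 8 (remaining 18 ft³)
27 ft³ → storage unit 9 (remaining 23 ft³)
4 ft³ → storage unit 1 (remaining 0 ft³)
30 ft³ → storage unit 10 (remaining 20 ft³)

10 storage units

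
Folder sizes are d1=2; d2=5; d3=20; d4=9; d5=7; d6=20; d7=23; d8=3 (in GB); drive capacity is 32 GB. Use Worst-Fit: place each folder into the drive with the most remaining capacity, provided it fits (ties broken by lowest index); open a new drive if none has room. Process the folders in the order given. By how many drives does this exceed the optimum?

Worst-Fit: [2,5,20] [9,7,3] [20] [23] → 4 drives.
Total size 89 GB; any packing needs at least ⌈89/32⌉ = 3 drives.
An optimal packing achieves that bound: [23,9] [20,7,5] [20,3,2] → 3 drives.
Excess: 4 − 3 = 1.

1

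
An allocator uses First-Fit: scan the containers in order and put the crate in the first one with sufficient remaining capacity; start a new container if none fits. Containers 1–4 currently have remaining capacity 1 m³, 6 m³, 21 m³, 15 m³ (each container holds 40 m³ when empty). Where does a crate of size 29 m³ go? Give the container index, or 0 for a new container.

0

No container has ≥ 29 m³ free, so a new container is opened.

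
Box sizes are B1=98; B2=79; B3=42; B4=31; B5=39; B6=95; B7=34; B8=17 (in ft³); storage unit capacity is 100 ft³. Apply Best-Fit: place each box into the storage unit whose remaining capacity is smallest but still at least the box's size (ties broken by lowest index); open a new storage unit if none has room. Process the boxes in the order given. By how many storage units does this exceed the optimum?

0

Best-Fit: [98] [79,17] [42,31] [39,34] [95] → 5 storage units.
Total size 435 ft³; any packing needs at least ⌈435/100⌉ = 5 storage units.
So 5 is already optimal.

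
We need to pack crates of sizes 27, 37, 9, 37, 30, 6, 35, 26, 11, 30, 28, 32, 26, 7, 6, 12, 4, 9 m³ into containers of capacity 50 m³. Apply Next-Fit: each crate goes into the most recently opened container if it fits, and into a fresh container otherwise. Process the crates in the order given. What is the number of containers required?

11 containers

27 m³ → container 1 (remaining 23 m³)
37 m³ → container 2 (remaining 13 m³)
9 m³ → container 2 (remaining 4 m³)
37 m³ → container 3 (remaining 13 m³)
30 m³ → container 4 (remaining 20 m³)
6 m³ → container 4 (remaining 14 m³)
35 m³ → container 5 (remaining 15 m³)
26 m³ → container 6 (remaining 24 m³)
11 m³ → container 6 (remaining 13 m³)
30 m³ → container 7 (remaining 20 m³)
28 m³ → container 8 (remaining 22 m³)
32 m³ → container 9 (remaining 18 m³)
26 m³ → container 10 (remaining 24 m³)
7 m³ → container 10 (remaining 17 m³)
6 m³ → container 10 (remaining 11 m³)
12 m³ → container 11 (remaining 38 m³)
4 m³ → container 11 (remaining 34 m³)
9 m³ → container 11 (remaining 25 m³)
Final containers: [27] [37,9] [37] [30,6] [35] [26,11] [30] [28] [32] [26,7,6] [12,4,9].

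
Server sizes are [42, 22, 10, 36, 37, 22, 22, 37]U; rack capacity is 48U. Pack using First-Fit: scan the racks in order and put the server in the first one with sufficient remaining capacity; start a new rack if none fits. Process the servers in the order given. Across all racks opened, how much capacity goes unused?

60

42U → rack 1 (remaining 6U)
22U → rack 2 (remaining 26U)
10U → rack 2 (remaining 16U)
36U → rack 3 (remaining 12U)
37U → rack 4 (remaining 11U)
22U → rack 5 (remaining 26U)
22U → rack 5 (remaining 4U)
37U → rack 6 (remaining 11U)
6 racks × 48U = 288U; used 228U; unused 60U.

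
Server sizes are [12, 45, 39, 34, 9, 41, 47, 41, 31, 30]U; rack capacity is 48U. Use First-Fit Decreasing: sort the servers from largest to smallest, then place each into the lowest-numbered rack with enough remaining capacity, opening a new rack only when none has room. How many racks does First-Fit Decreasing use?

Sorted descending: 47, 45, 41, 41, 39, 34, 31, 30, 12, 9.
rack 1: place 47U, 1U left
rack 2: place 45U, 3U left
rack 3: place 41U, 7U left
rack 4: place 41U, 7U left
rack 5: place 39U, 9U left
rack 6: place 34U, 14U left
rack 7: place 31U, 17U left
rack 8: place 30U, 18U left
rack 6: place 12U, 2U left
rack 5: place 9U, 0U left

8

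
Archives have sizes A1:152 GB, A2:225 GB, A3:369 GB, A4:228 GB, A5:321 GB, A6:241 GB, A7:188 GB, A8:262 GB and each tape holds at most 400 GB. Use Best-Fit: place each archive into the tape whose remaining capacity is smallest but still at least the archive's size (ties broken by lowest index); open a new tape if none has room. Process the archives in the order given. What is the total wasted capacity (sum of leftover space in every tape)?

814

tape 1: place A1 (152 GB), 248 GB left
tape 1: place A2 (225 GB), 23 GB left
tape 2: place A3 (369 GB), 31 GB left
tape 3: place A4 (228 GB), 172 GB left
tape 4: place A5 (321 GB), 79 GB left
tape 5: place A6 (241 GB), 159 GB left
tape 6: place A7 (188 GB), 212 GB left
tape 7: place A8 (262 GB), 138 GB left
7 tapes × 400 GB = 2800 GB; used 1986 GB; unused 814 GB.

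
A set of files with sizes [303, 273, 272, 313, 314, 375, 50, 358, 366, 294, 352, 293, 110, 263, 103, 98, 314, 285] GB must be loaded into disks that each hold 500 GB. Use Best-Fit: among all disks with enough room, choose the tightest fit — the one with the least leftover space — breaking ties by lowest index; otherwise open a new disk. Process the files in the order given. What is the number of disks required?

303 GB → disk 1 (remaining 197 GB)
273 GB → disk 2 (remaining 227 GB)
272 GB → disk 3 (remaining 228 GB)
313 GB → disk 4 (remaining 187 GB)
314 GB → disk 5 (remaining 186 GB)
375 GB → disk 6 (remaining 125 GB)
50 GB → disk 6 (remaining 75 GB)
358 GB → disk 7 (remaining 142 GB)
366 GB → disk 8 (remaining 134 GB)
294 GB → disk 9 (remaining 206 GB)
352 GB → disk 10 (remaining 148 GB)
293 GB → disk 11 (remaining 207 GB)
110 GB → disk 8 (remaining 24 GB)
263 GB → disk 12 (remaining 237 GB)
103 GB → disk 7 (remaining 39 GB)
98 GB → disk 10 (remaining 50 GB)
314 GB → disk 13 (remaining 186 GB)
285 GB → disk 14 (remaining 215 GB)

14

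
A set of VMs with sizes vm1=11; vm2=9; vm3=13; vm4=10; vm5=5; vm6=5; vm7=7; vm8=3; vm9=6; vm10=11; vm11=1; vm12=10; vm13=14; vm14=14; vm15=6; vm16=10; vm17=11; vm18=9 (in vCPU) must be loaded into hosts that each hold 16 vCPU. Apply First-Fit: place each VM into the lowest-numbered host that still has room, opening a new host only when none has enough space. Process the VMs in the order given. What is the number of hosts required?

12 hosts

vm1 (11 vCPU) → host 1 (remaining 5 vCPU)
vm2 (9 vCPU) → host 2 (remaining 7 vCPU)
vm3 (13 vCPU) → host 3 (remaining 3 vCPU)
vm4 (10 vCPU) → host 4 (remaining 6 vCPU)
vm5 (5 vCPU) → host 1 (remaining 0 vCPU)
vm6 (5 vCPU) → host 2 (remaining 2 vCPU)
vm7 (7 vCPU) → host 5 (remaining 9 vCPU)
vm8 (3 vCPU) → host 3 (remaining 0 vCPU)
vm9 (6 vCPU) → host 4 (remaining 0 vCPU)
vm10 (11 vCPU) → host 6 (remaining 5 vCPU)
vm11 (1 vCPU) → host 2 (remaining 1 vCPU)
vm12 (10 vCPU) → host 7 (remaining 6 vCPU)
vm13 (14 vCPU) → host 8 (remaining 2 vCPU)
vm14 (14 vCPU) → host 9 (remaining 2 vCPU)
vm15 (6 vCPU) → host 5 (remaining 3 vCPU)
vm16 (10 vCPU) → host 10 (remaining 6 vCPU)
vm17 (11 vCPU) → host 11 (remaining 5 vCPU)
vm18 (9 vCPU) → host 12 (remaining 7 vCPU)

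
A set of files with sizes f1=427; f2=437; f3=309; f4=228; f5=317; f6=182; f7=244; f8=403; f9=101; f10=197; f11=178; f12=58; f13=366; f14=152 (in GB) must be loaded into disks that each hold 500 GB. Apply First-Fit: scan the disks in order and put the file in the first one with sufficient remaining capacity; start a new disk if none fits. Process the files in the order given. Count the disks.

f1 (427 GB) → disk 1 (remaining 73 GB)
f2 (437 GB) → disk 2 (remaining 63 GB)
f3 (309 GB) → disk 3 (remaining 191 GB)
f4 (228 GB) → disk 4 (remaining 272 GB)
f5 (317 GB) → disk 5 (remaining 183 GB)
f6 (182 GB) → disk 3 (remaining 9 GB)
f7 (244 GB) → disk 4 (remaining 28 GB)
f8 (403 GB) → disk 6 (remaining 97 GB)
f9 (101 GB) → disk 5 (remaining 82 GB)
f10 (197 GB) → disk 7 (remaining 303 GB)
f11 (178 GB) → disk 7 (remaining 125 GB)
f12 (58 GB) → disk 1 (remaining 15 GB)
f13 (366 GB) → disk 8 (remaining 134 GB)
f14 (152 GB) → disk 9 (remaining 348 GB)

9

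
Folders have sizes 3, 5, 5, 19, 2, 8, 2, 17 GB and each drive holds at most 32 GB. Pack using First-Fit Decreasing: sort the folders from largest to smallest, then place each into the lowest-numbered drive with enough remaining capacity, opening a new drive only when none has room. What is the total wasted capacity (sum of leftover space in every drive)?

3

Sorted descending: 19, 17, 8, 5, 5, 3, 2, 2.
19 GB → drive 1 (remaining 13 GB)
17 GB → drive 2 (remaining 15 GB)
8 GB → drive 1 (remaining 5 GB)
5 GB → drive 1 (remaining 0 GB)
5 GB → drive 2 (remaining 10 GB)
3 GB → drive 2 (remaining 7 GB)
2 GB → drive 2 (remaining 5 GB)
2 GB → drive 2 (remaining 3 GB)
2 drives × 32 GB = 64 GB; used 61 GB; unused 3 GB.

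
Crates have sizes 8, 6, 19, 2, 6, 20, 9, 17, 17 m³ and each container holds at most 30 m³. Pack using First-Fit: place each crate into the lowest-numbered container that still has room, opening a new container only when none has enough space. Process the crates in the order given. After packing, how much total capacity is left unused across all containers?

46

8 m³ → container 1 (remaining 22 m³)
6 m³ → container 1 (remaining 16 m³)
19 m³ → container 2 (remaining 11 m³)
2 m³ → container 1 (remaining 14 m³)
6 m³ → container 1 (remaining 8 m³)
20 m³ → container 3 (remaining 10 m³)
9 m³ → container 2 (remaining 2 m³)
17 m³ → container 4 (remaining 13 m³)
17 m³ → container 5 (remaining 13 m³)
5 containers × 30 m³ = 150 m³; used 104 m³; unused 46 m³.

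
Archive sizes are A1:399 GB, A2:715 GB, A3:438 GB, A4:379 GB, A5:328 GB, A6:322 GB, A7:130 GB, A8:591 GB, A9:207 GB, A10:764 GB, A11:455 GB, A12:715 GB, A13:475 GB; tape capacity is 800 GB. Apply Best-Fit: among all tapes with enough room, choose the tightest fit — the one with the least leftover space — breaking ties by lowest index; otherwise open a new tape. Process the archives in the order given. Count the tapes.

Put A1 (399 GB) in tape 1; 401 GB remain.
Put A2 (715 GB) in tape 2; 85 GB remain.
Put A3 (438 GB) in tape 3; 362 GB remain.
Put A4 (379 GB) in tape 1; 22 GB remain.
Put A5 (328 GB) in tape 3; 34 GB remain.
Put A6 (322 GB) in tape 4; 478 GB remain.
Put A7 (130 GB) in tape 4; 348 GB remain.
Put A8 (591 GB) in tape 5; 209 GB remain.
Put A9 (207 GB) in tape 5; 2 GB remain.
Put A10 (764 GB) in tape 6; 36 GB remain.
Put A11 (455 GB) in tape 7; 345 GB remain.
Put A12 (715 GB) in tape 8; 85 GB remain.
Put A13 (475 GB) in tape 9; 325 GB remain.

9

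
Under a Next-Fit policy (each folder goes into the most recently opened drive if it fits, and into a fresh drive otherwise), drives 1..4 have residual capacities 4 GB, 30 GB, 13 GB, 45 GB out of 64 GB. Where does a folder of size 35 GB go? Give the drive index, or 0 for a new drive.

Next-Fit only looks at drive 4, which has 45 GB free.
35 GB fits there.

4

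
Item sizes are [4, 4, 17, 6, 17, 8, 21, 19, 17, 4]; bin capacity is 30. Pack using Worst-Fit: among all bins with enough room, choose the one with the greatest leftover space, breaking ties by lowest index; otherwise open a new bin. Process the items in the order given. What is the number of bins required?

4 → bin 1 (remaining 26)
4 → bin 1 (remaining 22)
17 → bin 1 (remaining 5)
6 → bin 2 (remaining 24)
17 → bin 2 (remaining 7)
8 → bin 3 (remaining 22)
21 → bin 3 (remaining 1)
19 → bin 4 (remaining 11)
17 → bin 5 (remaining 13)
4 → bin 5 (remaining 9)
Final bins: [4,4,17] [6,17] [8,21] [19] [17,4].

5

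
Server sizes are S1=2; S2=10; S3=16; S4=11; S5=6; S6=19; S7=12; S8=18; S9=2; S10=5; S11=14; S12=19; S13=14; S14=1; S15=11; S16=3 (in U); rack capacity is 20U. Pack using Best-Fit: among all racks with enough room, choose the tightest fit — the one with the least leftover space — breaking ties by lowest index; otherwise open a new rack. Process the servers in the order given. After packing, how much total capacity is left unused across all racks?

37

S1 (2U) → rack 1 (remaining 18U)
S2 (10U) → rack 1 (remaining 8U)
S3 (16U) → rack 2 (remaining 4U)
S4 (11U) → rack 3 (remaining 9U)
S5 (6U) → rack 1 (remaining 2U)
S6 (19U) → rack 4 (remaining 1U)
S7 (12U) → rack 5 (remaining 8U)
S8 (18U) → rack 6 (remaining 2U)
S9 (2U) → rack 1 (remaining 0U)
S10 (5U) → rack 5 (remaining 3U)
S11 (14U) → rack 7 (remaining 6U)
S12 (19U) → rack 8 (remaining 1U)
S13 (14U) → rack 9 (remaining 6U)
S14 (1U) → rack 4 (remaining 0U)
S15 (11U) → rack 10 (remaining 9U)
S16 (3U) → rack 5 (remaining 0U)
10 racks × 20U = 200U; used 163U; unused 37U.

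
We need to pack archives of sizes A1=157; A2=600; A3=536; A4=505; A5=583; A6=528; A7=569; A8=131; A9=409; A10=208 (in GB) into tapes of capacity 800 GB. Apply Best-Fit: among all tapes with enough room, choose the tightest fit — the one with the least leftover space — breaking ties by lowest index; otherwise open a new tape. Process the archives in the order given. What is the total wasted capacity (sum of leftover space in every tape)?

1374

tape 1: place A1 (157 GB), 643 GB left
tape 1: place A2 (600 GB), 43 GB left
tape 2: place A3 (536 GB), 264 GB left
tape 3: place A4 (505 GB), 295 GB left
tape 4: place A5 (583 GB), 217 GB left
tape 5: place A6 (528 GB), 272 GB left
tape 6: place A7 (569 GB), 231 GB left
tape 4: place A8 (131 GB), 86 GB left
tape 7: place A9 (409 GB), 391 GB left
tape 6: place A10 (208 GB), 23 GB left
7 tapes × 800 GB = 5600 GB; used 4226 GB; unused 1374 GB.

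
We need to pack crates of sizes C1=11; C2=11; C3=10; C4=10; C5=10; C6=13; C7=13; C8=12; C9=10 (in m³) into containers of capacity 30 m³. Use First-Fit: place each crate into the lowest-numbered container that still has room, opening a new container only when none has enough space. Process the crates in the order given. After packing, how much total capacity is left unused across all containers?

20

C1 (11 m³) → container 1 (remaining 19 m³)
C2 (11 m³) → container 1 (remaining 8 m³)
C3 (10 m³) → container 2 (remaining 20 m³)
C4 (10 m³) → container 2 (remaining 10 m³)
C5 (10 m³) → container 2 (remaining 0 m³)
C6 (13 m³) → container 3 (remaining 17 m³)
C7 (13 m³) → container 3 (remaining 4 m³)
C8 (12 m³) → container 4 (remaining 18 m³)
C9 (10 m³) → container 4 (remaining 8 m³)
4 containers × 30 m³ = 120 m³; used 100 m³; unused 20 m³.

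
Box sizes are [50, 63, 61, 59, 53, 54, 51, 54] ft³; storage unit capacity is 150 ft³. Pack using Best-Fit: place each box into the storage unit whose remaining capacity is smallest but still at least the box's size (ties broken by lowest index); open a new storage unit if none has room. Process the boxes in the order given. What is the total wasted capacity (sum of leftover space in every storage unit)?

155

50 ft³ → storage unit 1 (remaining 100 ft³)
63 ft³ → storage unit 1 (remaining 37 ft³)
61 ft³ → storage unit 2 (remaining 89 ft³)
59 ft³ → storage unit 2 (remaining 30 ft³)
53 ft³ → storage unit 3 (remaining 97 ft³)
54 ft³ → storage unit 3 (remaining 43 ft³)
51 ft³ → storage unit 4 (remaining 99 ft³)
54 ft³ → storage unit 4 (remaining 45 ft³)
4 storage units × 150 ft³ = 600 ft³; used 445 ft³; unused 155 ft³.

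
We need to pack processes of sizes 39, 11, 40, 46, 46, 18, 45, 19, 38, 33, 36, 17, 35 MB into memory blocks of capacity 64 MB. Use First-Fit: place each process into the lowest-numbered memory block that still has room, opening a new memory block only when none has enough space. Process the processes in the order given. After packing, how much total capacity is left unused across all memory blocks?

153

Put 39 MB in memory block 1; 25 MB remain.
Put 11 MB in memory block 1; 14 MB remain.
Put 40 MB in memory block 2; 24 MB remain.
Put 46 MB in memory block 3; 18 MB remain.
Put 46 MB in memory block 4; 18 MB remain.
Put 18 MB in memory block 2; 6 MB remain.
Put 45 MB in memory block 5; 19 MB remain.
Put 19 MB in memory block 5; 0 MB remain.
Put 38 MB in memory block 6; 26 MB remain.
Put 33 MB in memory block 7; 31 MB remain.
Put 36 MB in memory block 8; 28 MB remain.
Put 17 MB in memory block 3; 1 MB remain.
Put 35 MB in memory block 9; 29 MB remain.
9 memory blocks × 64 MB = 576 MB; used 423 MB; unused 153 MB.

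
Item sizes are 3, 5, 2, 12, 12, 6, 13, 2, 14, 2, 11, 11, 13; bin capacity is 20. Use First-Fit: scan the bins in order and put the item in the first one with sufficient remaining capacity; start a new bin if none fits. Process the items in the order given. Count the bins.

8

3 → bin 1 (remaining 17)
5 → bin 1 (remaining 12)
2 → bin 1 (remaining 10)
12 → bin 2 (remaining 8)
12 → bin 3 (remaining 8)
6 → bin 1 (remaining 4)
13 → bin 4 (remaining 7)
2 → bin 1 (remaining 2)
14 → bin 5 (remaining 6)
2 → bin 1 (remaining 0)
11 → bin 6 (remaining 9)
11 → bin 7 (remaining 9)
13 → bin 8 (remaining 7)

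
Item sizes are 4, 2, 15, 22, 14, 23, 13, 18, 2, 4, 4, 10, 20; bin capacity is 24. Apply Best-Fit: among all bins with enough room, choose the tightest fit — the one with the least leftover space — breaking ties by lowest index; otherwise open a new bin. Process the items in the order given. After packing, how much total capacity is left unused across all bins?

17

4 → bin 1 (remaining 20)
2 → bin 1 (remaining 18)
15 → bin 1 (remaining 3)
22 → bin 2 (remaining 2)
14 → bin 3 (remaining 10)
23 → bin 4 (remaining 1)
13 → bin 5 (remaining 11)
18 → bin 6 (remaining 6)
2 → bin 2 (remaining 0)
4 → bin 6 (remaining 2)
4 → bin 3 (remaining 6)
10 → bin 5 (remaining 1)
20 → bin 7 (remaining 4)
7 bins × 24 = 168; used 151; unused 17.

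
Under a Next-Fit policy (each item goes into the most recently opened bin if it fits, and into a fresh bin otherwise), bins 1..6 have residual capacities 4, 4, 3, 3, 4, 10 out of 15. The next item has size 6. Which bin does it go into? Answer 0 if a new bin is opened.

Next-Fit only looks at bin 6, which has 10 free.
6 fits there.

6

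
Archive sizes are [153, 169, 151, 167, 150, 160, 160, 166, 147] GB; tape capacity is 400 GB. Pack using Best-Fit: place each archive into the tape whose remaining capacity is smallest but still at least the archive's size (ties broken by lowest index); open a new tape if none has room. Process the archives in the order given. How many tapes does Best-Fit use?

Put 153 GB in tape 1; 247 GB remain.
Put 169 GB in tape 1; 78 GB remain.
Put 151 GB in tape 2; 249 GB remain.
Put 167 GB in tape 2; 82 GB remain.
Put 150 GB in tape 3; 250 GB remain.
Put 160 GB in tape 3; 90 GB remain.
Put 160 GB in tape 4; 240 GB remain.
Put 166 GB in tape 4; 74 GB remain.
Put 147 GB in tape 5; 253 GB remain.
Final tapes: [153,169] [151,167] [150,160] [160,166] [147].

5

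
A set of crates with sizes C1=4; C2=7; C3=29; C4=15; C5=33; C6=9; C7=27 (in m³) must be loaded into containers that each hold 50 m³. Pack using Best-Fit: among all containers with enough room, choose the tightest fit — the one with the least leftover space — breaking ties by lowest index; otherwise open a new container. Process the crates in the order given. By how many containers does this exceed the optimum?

Best-Fit: [4,7,29,9] [15,33] [27] → 3 containers.
Total size 124 m³; any packing needs at least ⌈124/50⌉ = 3 containers.
So 3 is already optimal.

0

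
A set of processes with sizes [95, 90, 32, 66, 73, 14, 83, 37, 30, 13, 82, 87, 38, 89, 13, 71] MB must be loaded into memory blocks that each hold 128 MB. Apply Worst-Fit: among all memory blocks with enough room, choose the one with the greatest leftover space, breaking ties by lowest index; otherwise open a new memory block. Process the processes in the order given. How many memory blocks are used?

9

memory block 1: place 95 MB, 33 MB left
memory block 2: place 90 MB, 38 MB left
memory block 2: place 32 MB, 6 MB left
memory block 3: place 66 MB, 62 MB left
memory block 4: place 73 MB, 55 MB left
memory block 3: place 14 MB, 48 MB left
memory block 5: place 83 MB, 45 MB left
memory block 4: place 37 MB, 18 MB left
memory block 3: place 30 MB, 18 MB left
memory block 5: place 13 MB, 32 MB left
memory block 6: place 82 MB, 46 MB left
memory block 7: place 87 MB, 41 MB left
memory block 6: place 38 MB, 8 MB left
memory block 8: place 89 MB, 39 MB left
memory block 7: place 13 MB, 28 MB left
memory block 9: place 71 MB, 57 MB left
Final memory blocks: [95] [90,32] [66,14,30] [73,37] [83,13] [82,38] [87,13] [89] [71].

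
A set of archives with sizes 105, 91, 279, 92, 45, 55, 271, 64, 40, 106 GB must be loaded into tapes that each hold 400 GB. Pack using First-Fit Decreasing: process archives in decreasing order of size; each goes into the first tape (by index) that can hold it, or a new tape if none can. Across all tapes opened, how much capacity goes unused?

Sorted descending: 279, 271, 106, 105, 92, 91, 64, 55, 45, 40.
Put 279 GB in tape 1; 121 GB remain.
Put 271 GB in tape 2; 129 GB remain.
Put 106 GB in tape 1; 15 GB remain.
Put 105 GB in tape 2; 24 GB remain.
Put 92 GB in tape 3; 308 GB remain.
Put 91 GB in tape 3; 217 GB remain.
Put 64 GB in tape 3; 153 GB remain.
Put 55 GB in tape 3; 98 GB remain.
Put 45 GB in tape 3; 53 GB remain.
Put 40 GB in tape 3; 13 GB remain.
3 tapes × 400 GB = 1200 GB; used 1148 GB; unused 52 GB.

52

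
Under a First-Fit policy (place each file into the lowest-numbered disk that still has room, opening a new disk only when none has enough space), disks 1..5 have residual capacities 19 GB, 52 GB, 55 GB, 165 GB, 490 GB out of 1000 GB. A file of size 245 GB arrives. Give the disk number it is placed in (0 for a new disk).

Disks with room: disk 5 (490 GB).
The first with room is disk 5.

5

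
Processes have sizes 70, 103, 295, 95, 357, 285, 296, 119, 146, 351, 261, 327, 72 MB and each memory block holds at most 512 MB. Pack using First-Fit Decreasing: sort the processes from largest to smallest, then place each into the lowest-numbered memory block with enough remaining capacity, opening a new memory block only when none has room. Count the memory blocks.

Sorted descending: 357, 351, 327, 296, 295, 285, 261, 146, 119, 103, 95, 72, 70.
Put 357 MB in memory block 1; 155 MB remain.
Put 351 MB in memory block 2; 161 MB remain.
Put 327 MB in memory block 3; 185 MB remain.
Put 296 MB in memory block 4; 216 MB remain.
Put 295 MB in memory block 5; 217 MB remain.
Put 285 MB in memory block 6; 227 MB remain.
Put 261 MB in memory block 7; 251 MB remain.
Put 146 MB in memory block 1; 9 MB remain.
Put 119 MB in memory block 2; 42 MB remain.
Put 103 MB in memory block 3; 82 MB remain.
Put 95 MB in memory block 4; 121 MB remain.
Put 72 MB in memory block 3; 10 MB remain.
Put 70 MB in memory block 4; 51 MB remain.

7 memory blocks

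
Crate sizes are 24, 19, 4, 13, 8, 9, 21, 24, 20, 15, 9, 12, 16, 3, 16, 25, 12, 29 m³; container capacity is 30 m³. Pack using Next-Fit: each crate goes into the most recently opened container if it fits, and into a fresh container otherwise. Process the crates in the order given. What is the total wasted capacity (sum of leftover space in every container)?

24 m³ → container 1 (remaining 6 m³)
19 m³ → container 2 (remaining 11 m³)
4 m³ → container 2 (remaining 7 m³)
13 m³ → container 3 (remaining 17 m³)
8 m³ → container 3 (remaining 9 m³)
9 m³ → container 3 (remaining 0 m³)
21 m³ → container 4 (remaining 9 m³)
24 m³ → container 5 (remaining 6 m³)
20 m³ → container 6 (remaining 10 m³)
15 m³ → container 7 (remaining 15 m³)
9 m³ → container 7 (remaining 6 m³)
12 m³ → container 8 (remaining 18 m³)
16 m³ → container 8 (remaining 2 m³)
3 m³ → container 9 (remaining 27 m³)
16 m³ → container 9 (remaining 11 m³)
25 m³ → container 10 (remaining 5 m³)
12 m³ → container 11 (remaining 18 m³)
29 m³ → container 12 (remaining 1 m³)
12 containers × 30 m³ = 360 m³; used 279 m³; unused 81 m³.

81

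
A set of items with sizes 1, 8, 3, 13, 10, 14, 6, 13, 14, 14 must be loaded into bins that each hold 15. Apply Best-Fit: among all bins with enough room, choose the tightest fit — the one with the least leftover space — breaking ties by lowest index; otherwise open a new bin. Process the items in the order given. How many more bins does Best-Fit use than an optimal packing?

Best-Fit: [1,8,3] [13] [10] [14] [6] [13] [14] [14] → 8 bins.
Total size 96; any packing needs at least ⌈96/15⌉ = 7 bins.
An optimal packing achieves that bound: [14,1] [14] [14] [13] [13] [10,3] [8,6] → 7 bins.
Excess: 8 − 7 = 1.

1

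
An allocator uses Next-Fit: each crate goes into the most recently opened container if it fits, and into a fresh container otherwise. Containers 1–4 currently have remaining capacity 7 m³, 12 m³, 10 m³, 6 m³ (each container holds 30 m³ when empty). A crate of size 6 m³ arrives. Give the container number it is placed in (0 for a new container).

4

Next-Fit only looks at container 4, which has 6 m³ free.
6 m³ fits there.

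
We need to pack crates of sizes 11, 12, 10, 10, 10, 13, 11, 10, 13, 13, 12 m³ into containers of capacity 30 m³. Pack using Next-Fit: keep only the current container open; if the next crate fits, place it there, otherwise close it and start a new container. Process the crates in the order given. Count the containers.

5 containers

11 m³ → container 1 (remaining 19 m³)
12 m³ → container 1 (remaining 7 m³)
10 m³ → container 2 (remaining 20 m³)
10 m³ → container 2 (remaining 10 m³)
10 m³ → container 2 (remaining 0 m³)
13 m³ → container 3 (remaining 17 m³)
11 m³ → container 3 (remaining 6 m³)
10 m³ → container 4 (remaining 20 m³)
13 m³ → container 4 (remaining 7 m³)
13 m³ → container 5 (remaining 17 m³)
12 m³ → container 5 (remaining 5 m³)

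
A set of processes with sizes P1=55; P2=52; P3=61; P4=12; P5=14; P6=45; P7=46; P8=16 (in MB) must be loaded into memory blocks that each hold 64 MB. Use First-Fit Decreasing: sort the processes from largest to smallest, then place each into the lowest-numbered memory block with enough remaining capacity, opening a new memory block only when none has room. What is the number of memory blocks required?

Sorted descending: 61, 55, 52, 46, 45, 16, 14, 12.
Put 61 MB in memory block 1; 3 MB remain.
Put 55 MB in memory block 2; 9 MB remain.
Put 52 MB in memory block 3; 12 MB remain.
Put 46 MB in memory block 4; 18 MB remain.
Put 45 MB in memory block 5; 19 MB remain.
Put 16 MB in memory block 4; 2 MB remain.
Put 14 MB in memory block 5; 5 MB remain.
Put 12 MB in memory block 3; 0 MB remain.

5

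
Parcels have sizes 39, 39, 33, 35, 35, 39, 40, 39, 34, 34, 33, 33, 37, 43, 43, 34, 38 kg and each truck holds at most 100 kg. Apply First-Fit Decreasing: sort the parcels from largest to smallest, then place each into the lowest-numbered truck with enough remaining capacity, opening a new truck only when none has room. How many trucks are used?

8

Sorted descending: 43, 43, 40, 39, 39, 39, 39, 38, 37, 35, 35, 34, 34, 34, 33, 33, 33.
Put 43 kg in truck 1; 57 kg remain.
Put 43 kg in truck 1; 14 kg remain.
Put 40 kg in truck 2; 60 kg remain.
Put 39 kg in truck 2; 21 kg remain.
Put 39 kg in truck 3; 61 kg remain.
Put 39 kg in truck 3; 22 kg remain.
Put 39 kg in truck 4; 61 kg remain.
Put 38 kg in truck 4; 23 kg remain.
Put 37 kg in truck 5; 63 kg remain.
Put 35 kg in truck 5; 28 kg remain.
Put 35 kg in truck 6; 65 kg remain.
Put 34 kg in truck 6; 31 kg remain.
Put 34 kg in truck 7; 66 kg remain.
Put 34 kg in truck 7; 32 kg remain.
Put 33 kg in truck 8; 67 kg remain.
Put 33 kg in truck 8; 34 kg remain.
Put 33 kg in truck 8; 1 kg remain.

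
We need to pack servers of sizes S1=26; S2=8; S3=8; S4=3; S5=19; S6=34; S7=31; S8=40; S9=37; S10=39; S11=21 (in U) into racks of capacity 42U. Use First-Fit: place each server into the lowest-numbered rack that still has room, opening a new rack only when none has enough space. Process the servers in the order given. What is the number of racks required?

S1 (26U) → rack 1 (remaining 16U)
S2 (8U) → rack 1 (remaining 8U)
S3 (8U) → rack 1 (remaining 0U)
S4 (3U) → rack 2 (remaining 39U)
S5 (19U) → rack 2 (remaining 20U)
S6 (34U) → rack 3 (remaining 8U)
S7 (31U) → rack 4 (remaining 11U)
S8 (40U) → rack 5 (remaining 2U)
S9 (37U) → rack 6 (remaining 5U)
S10 (39U) → rack 7 (remaining 3U)
S11 (21U) → rack 8 (remaining 21U)
Final racks: [26,8,8] [3,19] [34] [31] [40] [37] [39] [21].

8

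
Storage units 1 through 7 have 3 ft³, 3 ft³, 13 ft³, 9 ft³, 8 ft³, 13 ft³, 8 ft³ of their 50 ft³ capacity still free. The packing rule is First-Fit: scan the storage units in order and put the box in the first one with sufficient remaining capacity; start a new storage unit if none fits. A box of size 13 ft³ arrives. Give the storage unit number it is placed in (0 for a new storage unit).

3

Storage units with room: storage unit 3 (13 ft³), storage unit 6 (13 ft³).
The first with room is storage unit 3.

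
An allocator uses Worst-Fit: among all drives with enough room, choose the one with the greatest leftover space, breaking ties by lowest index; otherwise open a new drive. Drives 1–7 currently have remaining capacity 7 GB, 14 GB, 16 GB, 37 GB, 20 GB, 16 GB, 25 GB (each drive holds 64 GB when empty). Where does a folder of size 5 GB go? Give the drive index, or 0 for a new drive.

4

Drives with room: drive 1 (7 GB), drive 2 (14 GB), drive 3 (16 GB), drive 4 (37 GB), drive 5 (20 GB), drive 6 (16 GB), drive 7 (25 GB).
Most room is drive 4 with 37 GB free.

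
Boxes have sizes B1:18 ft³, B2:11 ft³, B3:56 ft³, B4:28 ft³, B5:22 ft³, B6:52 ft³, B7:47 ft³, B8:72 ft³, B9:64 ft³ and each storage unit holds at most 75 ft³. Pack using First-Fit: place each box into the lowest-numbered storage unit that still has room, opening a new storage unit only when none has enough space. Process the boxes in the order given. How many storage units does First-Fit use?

storage unit 1: place B1 (18 ft³), 57 ft³ left
storage unit 1: place B2 (11 ft³), 46 ft³ left
storage unit 2: place B3 (56 ft³), 19 ft³ left
storage unit 1: place B4 (28 ft³), 18 ft³ left
storage unit 3: place B5 (22 ft³), 53 ft³ left
storage unit 3: place B6 (52 ft³), 1 ft³ left
storage unit 4: place B7 (47 ft³), 28 ft³ left
storage unit 5: place B8 (72 ft³), 3 ft³ left
storage unit 6: place B9 (64 ft³), 11 ft³ left
Final storage units: [18,11,28] [56] [22,52] [47] [72] [64].

6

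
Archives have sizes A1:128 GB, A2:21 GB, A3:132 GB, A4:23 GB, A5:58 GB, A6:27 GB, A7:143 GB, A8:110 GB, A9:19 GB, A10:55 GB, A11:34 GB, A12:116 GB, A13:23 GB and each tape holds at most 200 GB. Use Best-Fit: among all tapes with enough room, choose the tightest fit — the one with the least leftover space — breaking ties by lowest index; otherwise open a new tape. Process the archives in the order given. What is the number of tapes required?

Put A1 (128 GB) in tape 1; 72 GB remain.
Put A2 (21 GB) in tape 1; 51 GB remain.
Put A3 (132 GB) in tape 2; 68 GB remain.
Put A4 (23 GB) in tape 1; 28 GB remain.
Put A5 (58 GB) in tape 2; 10 GB remain.
Put A6 (27 GB) in tape 1; 1 GB remain.
Put A7 (143 GB) in tape 3; 57 GB remain.
Put A8 (110 GB) in tape 4; 90 GB remain.
Put A9 (19 GB) in tape 3; 38 GB remain.
Put A10 (55 GB) in tape 4; 35 GB remain.
Put A11 (34 GB) in tape 4; 1 GB remain.
Put A12 (116 GB) in tape 5; 84 GB remain.
Put A13 (23 GB) in tape 3; 15 GB remain.

5 tapes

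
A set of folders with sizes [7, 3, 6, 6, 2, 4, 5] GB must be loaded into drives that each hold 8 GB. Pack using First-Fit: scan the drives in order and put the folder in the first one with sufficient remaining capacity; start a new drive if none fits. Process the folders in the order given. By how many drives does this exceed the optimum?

First-Fit: [7] [3,2] [6] [6] [4] [5] → 6 drives.
Total size 33 GB; any packing needs at least ⌈33/8⌉ = 5 drives.
An optimal packing achieves that bound: [7] [6,2] [6] [5,3] [4] → 5 drives.
Excess: 6 − 5 = 1.

1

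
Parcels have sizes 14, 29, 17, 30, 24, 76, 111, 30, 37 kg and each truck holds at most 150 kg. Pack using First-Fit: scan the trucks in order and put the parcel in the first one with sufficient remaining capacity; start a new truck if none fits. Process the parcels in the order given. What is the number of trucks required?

14 kg → truck 1 (remaining 136 kg)
29 kg → truck 1 (remaining 107 kg)
17 kg → truck 1 (remaining 90 kg)
30 kg → truck 1 (remaining 60 kg)
24 kg → truck 1 (remaining 36 kg)
76 kg → truck 2 (remaining 74 kg)
111 kg → truck 3 (remaining 39 kg)
30 kg → truck 1 (remaining 6 kg)
37 kg → truck 2 (remaining 37 kg)

3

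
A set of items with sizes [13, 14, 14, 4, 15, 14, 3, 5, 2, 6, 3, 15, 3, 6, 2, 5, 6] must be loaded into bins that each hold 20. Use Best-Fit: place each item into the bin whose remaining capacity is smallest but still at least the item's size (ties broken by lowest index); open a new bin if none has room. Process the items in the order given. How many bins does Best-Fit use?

bin 1: place 13, 7 left
bin 2: place 14, 6 left
bin 3: place 14, 6 left
bin 2: place 4, 2 left
bin 4: place 15, 5 left
bin 5: place 14, 6 left
bin 4: place 3, 2 left
bin 3: place 5, 1 left
bin 2: place 2, 0 left
bin 5: place 6, 0 left
bin 1: place 3, 4 left
bin 6: place 15, 5 left
bin 1: place 3, 1 left
bin 7: place 6, 14 left
bin 4: place 2, 0 left
bin 6: place 5, 0 left
bin 7: place 6, 8 left

7 bins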